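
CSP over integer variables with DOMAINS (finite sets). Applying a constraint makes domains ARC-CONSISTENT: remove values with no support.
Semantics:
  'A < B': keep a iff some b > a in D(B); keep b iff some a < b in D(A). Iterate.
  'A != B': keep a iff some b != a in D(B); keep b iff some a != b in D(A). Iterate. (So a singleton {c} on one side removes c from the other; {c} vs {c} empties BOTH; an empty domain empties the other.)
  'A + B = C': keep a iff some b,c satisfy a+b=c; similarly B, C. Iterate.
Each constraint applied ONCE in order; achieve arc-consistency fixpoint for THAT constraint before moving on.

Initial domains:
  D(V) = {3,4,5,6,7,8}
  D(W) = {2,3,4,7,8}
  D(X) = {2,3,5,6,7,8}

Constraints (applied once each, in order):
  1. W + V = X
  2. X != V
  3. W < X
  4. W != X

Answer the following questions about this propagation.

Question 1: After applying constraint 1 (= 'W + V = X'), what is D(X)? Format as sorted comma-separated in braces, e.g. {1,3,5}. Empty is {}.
Answer: {5,6,7,8}

Derivation:
Constraint 1 (W + V = X) on D(W)={2,3,4,7,8} D(V)={3,4,5,6,7,8} D(X)={2,3,5,6,7,8}: W {2,3,4,7,8}->{2,3,4}; V {3,4,5,6,7,8}->{3,4,5,6}; X {2,3,5,6,7,8}->{5,6,7,8}
So after constraint 1: D(X) = {5,6,7,8}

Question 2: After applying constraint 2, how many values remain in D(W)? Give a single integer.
Answer: 3

Derivation:
Constraint 1 (W + V = X) on D(W)={2,3,4,7,8} D(V)={3,4,5,6,7,8} D(X)={2,3,5,6,7,8}: W {2,3,4,7,8}->{2,3,4}; V {3,4,5,6,7,8}->{3,4,5,6}; X {2,3,5,6,7,8}->{5,6,7,8}
Constraint 2 (X != V) on D(X)={5,6,7,8} D(V)={3,4,5,6}: no change
So after constraint 2: D(W)={2,3,4}, size = 3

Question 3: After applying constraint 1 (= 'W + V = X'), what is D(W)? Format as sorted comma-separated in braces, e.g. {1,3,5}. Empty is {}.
Answer: {2,3,4}

Derivation:
Constraint 1 (W + V = X) on D(W)={2,3,4,7,8} D(V)={3,4,5,6,7,8} D(X)={2,3,5,6,7,8}: W {2,3,4,7,8}->{2,3,4}; V {3,4,5,6,7,8}->{3,4,5,6}; X {2,3,5,6,7,8}->{5,6,7,8}
So after constraint 1: D(W) = {2,3,4}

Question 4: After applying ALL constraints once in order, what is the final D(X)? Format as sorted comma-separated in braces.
Answer: {5,6,7,8}

Derivation:
Constraint 1 (W + V = X) on D(W)={2,3,4,7,8} D(V)={3,4,5,6,7,8} D(X)={2,3,5,6,7,8}: W {2,3,4,7,8}->{2,3,4}; V {3,4,5,6,7,8}->{3,4,5,6}; X {2,3,5,6,7,8}->{5,6,7,8}
Constraint 2 (X != V) on D(X)={5,6,7,8} D(V)={3,4,5,6}: no change
Constraint 3 (W < X) on D(W)={2,3,4} D(X)={5,6,7,8}: no change
Constraint 4 (W != X) on D(W)={2,3,4} D(X)={5,6,7,8}: no change
So after all 4 constraints: D(X) = {5,6,7,8}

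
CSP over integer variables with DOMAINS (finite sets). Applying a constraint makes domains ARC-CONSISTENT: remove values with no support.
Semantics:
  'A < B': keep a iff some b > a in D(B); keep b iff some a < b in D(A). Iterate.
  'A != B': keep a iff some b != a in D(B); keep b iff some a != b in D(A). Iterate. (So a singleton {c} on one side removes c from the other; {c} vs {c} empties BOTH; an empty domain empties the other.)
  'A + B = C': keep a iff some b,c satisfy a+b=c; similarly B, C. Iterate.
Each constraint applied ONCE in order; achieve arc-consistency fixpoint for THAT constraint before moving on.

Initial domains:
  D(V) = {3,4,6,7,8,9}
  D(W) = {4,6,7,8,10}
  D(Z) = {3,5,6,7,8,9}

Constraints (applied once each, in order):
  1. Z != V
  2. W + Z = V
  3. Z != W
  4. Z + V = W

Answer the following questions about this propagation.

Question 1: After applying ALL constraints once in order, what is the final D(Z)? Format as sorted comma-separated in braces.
Constraint 1 (Z != V) on D(Z)={3,5,6,7,8,9} D(V)={3,4,6,7,8,9}: no change
Constraint 2 (W + Z = V) on D(W)={4,6,7,8,10} D(Z)={3,5,6,7,8,9} D(V)={3,4,6,7,8,9}: W {4,6,7,8,10}->{4,6}; Z {3,5,6,7,8,9}->{3,5}; V {3,4,6,7,8,9}->{7,9}
Constraint 3 (Z != W) on D(Z)={3,5} D(W)={4,6}: no change
Constraint 4 (Z + V = W) on D(Z)={3,5} D(V)={7,9} D(W)={4,6}: Z {3,5}->{}; V {7,9}->{}; W {4,6}->{}
So after all 4 constraints: D(Z) = {}

Answer: {}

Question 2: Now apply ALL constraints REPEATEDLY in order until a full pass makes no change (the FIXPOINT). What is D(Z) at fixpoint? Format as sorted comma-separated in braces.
pass 0 (initial): D(Z)={3,5,6,7,8,9}
pass 1: V {3,4,6,7,8,9}->{}; W {4,6,7,8,10}->{}; Z {3,5,6,7,8,9}->{}
pass 2: no change
Fixpoint after 2 passes: D(Z) = {}

Answer: {}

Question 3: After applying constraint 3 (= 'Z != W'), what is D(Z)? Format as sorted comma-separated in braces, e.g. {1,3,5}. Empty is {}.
Constraint 1 (Z != V) on D(Z)={3,5,6,7,8,9} D(V)={3,4,6,7,8,9}: no change
Constraint 2 (W + Z = V) on D(W)={4,6,7,8,10} D(Z)={3,5,6,7,8,9} D(V)={3,4,6,7,8,9}: W {4,6,7,8,10}->{4,6}; Z {3,5,6,7,8,9}->{3,5}; V {3,4,6,7,8,9}->{7,9}
Constraint 3 (Z != W) on D(Z)={3,5} D(W)={4,6}: no change
So after constraint 3: D(Z) = {3,5}

Answer: {3,5}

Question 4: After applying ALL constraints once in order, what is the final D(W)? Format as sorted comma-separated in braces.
Constraint 1 (Z != V) on D(Z)={3,5,6,7,8,9} D(V)={3,4,6,7,8,9}: no change
Constraint 2 (W + Z = V) on D(W)={4,6,7,8,10} D(Z)={3,5,6,7,8,9} D(V)={3,4,6,7,8,9}: W {4,6,7,8,10}->{4,6}; Z {3,5,6,7,8,9}->{3,5}; V {3,4,6,7,8,9}->{7,9}
Constraint 3 (Z != W) on D(Z)={3,5} D(W)={4,6}: no change
Constraint 4 (Z + V = W) on D(Z)={3,5} D(V)={7,9} D(W)={4,6}: Z {3,5}->{}; V {7,9}->{}; W {4,6}->{}
So after all 4 constraints: D(W) = {}

Answer: {}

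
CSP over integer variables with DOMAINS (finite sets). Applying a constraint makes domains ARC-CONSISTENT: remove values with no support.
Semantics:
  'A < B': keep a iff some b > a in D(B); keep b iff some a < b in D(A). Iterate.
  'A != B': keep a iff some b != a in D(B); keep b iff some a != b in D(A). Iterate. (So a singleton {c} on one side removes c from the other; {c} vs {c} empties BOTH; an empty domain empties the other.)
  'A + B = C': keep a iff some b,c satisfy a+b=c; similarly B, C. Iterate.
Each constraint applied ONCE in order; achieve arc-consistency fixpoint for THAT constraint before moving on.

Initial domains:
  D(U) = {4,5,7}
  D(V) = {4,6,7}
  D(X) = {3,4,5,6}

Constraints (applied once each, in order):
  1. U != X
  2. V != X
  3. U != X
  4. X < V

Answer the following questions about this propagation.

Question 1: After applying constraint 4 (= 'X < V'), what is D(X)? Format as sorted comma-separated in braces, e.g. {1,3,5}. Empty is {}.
Answer: {3,4,5,6}

Derivation:
Constraint 1 (U != X) on D(U)={4,5,7} D(X)={3,4,5,6}: no change
Constraint 2 (V != X) on D(V)={4,6,7} D(X)={3,4,5,6}: no change
Constraint 3 (U != X) on D(U)={4,5,7} D(X)={3,4,5,6}: no change
Constraint 4 (X < V) on D(X)={3,4,5,6} D(V)={4,6,7}: no change
So after constraint 4: D(X) = {3,4,5,6}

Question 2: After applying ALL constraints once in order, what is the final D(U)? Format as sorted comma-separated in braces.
Constraint 1 (U != X) on D(U)={4,5,7} D(X)={3,4,5,6}: no change
Constraint 2 (V != X) on D(V)={4,6,7} D(X)={3,4,5,6}: no change
Constraint 3 (U != X) on D(U)={4,5,7} D(X)={3,4,5,6}: no change
Constraint 4 (X < V) on D(X)={3,4,5,6} D(V)={4,6,7}: no change
So after all 4 constraints: D(U) = {4,5,7}

Answer: {4,5,7}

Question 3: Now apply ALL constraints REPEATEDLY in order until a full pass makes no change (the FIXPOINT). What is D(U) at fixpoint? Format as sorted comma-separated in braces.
pass 0 (initial): D(U)={4,5,7}
pass 1: no change
Fixpoint after 1 passes: D(U) = {4,5,7}

Answer: {4,5,7}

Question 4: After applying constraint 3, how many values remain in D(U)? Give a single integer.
Answer: 3

Derivation:
Constraint 1 (U != X) on D(U)={4,5,7} D(X)={3,4,5,6}: no change
Constraint 2 (V != X) on D(V)={4,6,7} D(X)={3,4,5,6}: no change
Constraint 3 (U != X) on D(U)={4,5,7} D(X)={3,4,5,6}: no change
So after constraint 3: D(U)={4,5,7}, size = 3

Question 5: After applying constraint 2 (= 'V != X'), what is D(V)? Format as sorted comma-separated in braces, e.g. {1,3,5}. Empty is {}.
Constraint 1 (U != X) on D(U)={4,5,7} D(X)={3,4,5,6}: no change
Constraint 2 (V != X) on D(V)={4,6,7} D(X)={3,4,5,6}: no change
So after constraint 2: D(V) = {4,6,7}

Answer: {4,6,7}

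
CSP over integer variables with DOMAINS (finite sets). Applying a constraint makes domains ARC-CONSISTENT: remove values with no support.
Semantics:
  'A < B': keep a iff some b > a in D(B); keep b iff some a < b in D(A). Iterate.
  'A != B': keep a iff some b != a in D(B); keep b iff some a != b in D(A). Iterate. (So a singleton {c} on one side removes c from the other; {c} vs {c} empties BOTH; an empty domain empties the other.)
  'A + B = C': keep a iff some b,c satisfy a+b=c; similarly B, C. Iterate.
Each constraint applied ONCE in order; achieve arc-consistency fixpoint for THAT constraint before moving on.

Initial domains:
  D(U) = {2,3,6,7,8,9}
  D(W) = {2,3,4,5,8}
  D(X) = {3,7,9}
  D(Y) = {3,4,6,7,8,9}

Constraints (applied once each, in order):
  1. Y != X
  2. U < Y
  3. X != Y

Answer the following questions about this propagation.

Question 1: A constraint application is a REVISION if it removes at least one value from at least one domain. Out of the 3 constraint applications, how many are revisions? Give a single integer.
Answer: 1

Derivation:
Constraint 1 (Y != X) on D(Y)={3,4,6,7,8,9} D(X)={3,7,9}: no change => not a revision
Constraint 2 (U < Y) on D(U)={2,3,6,7,8,9} D(Y)={3,4,6,7,8,9}: U {2,3,6,7,8,9}->{2,3,6,7,8} => REVISION
Constraint 3 (X != Y) on D(X)={3,7,9} D(Y)={3,4,6,7,8,9}: no change => not a revision
Total revisions = 1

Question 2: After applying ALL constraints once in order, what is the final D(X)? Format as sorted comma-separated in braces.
Constraint 1 (Y != X) on D(Y)={3,4,6,7,8,9} D(X)={3,7,9}: no change
Constraint 2 (U < Y) on D(U)={2,3,6,7,8,9} D(Y)={3,4,6,7,8,9}: U {2,3,6,7,8,9}->{2,3,6,7,8}
Constraint 3 (X != Y) on D(X)={3,7,9} D(Y)={3,4,6,7,8,9}: no change
So after all 3 constraints: D(X) = {3,7,9}

Answer: {3,7,9}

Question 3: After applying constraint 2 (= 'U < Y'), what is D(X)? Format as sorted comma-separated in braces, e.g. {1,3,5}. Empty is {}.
Constraint 1 (Y != X) on D(Y)={3,4,6,7,8,9} D(X)={3,7,9}: no change
Constraint 2 (U < Y) on D(U)={2,3,6,7,8,9} D(Y)={3,4,6,7,8,9}: U {2,3,6,7,8,9}->{2,3,6,7,8}
So after constraint 2: D(X) = {3,7,9}

Answer: {3,7,9}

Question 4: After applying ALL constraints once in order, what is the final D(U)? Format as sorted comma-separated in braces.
Answer: {2,3,6,7,8}

Derivation:
Constraint 1 (Y != X) on D(Y)={3,4,6,7,8,9} D(X)={3,7,9}: no change
Constraint 2 (U < Y) on D(U)={2,3,6,7,8,9} D(Y)={3,4,6,7,8,9}: U {2,3,6,7,8,9}->{2,3,6,7,8}
Constraint 3 (X != Y) on D(X)={3,7,9} D(Y)={3,4,6,7,8,9}: no change
So after all 3 constraints: D(U) = {2,3,6,7,8}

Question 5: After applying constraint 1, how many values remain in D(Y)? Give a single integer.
Answer: 6

Derivation:
Constraint 1 (Y != X) on D(Y)={3,4,6,7,8,9} D(X)={3,7,9}: no change
So after constraint 1: D(Y)={3,4,6,7,8,9}, size = 6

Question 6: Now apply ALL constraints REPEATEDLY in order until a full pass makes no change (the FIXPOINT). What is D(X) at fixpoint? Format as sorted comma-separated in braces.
Answer: {3,7,9}

Derivation:
pass 0 (initial): D(X)={3,7,9}
pass 1: U {2,3,6,7,8,9}->{2,3,6,7,8}
pass 2: no change
Fixpoint after 2 passes: D(X) = {3,7,9}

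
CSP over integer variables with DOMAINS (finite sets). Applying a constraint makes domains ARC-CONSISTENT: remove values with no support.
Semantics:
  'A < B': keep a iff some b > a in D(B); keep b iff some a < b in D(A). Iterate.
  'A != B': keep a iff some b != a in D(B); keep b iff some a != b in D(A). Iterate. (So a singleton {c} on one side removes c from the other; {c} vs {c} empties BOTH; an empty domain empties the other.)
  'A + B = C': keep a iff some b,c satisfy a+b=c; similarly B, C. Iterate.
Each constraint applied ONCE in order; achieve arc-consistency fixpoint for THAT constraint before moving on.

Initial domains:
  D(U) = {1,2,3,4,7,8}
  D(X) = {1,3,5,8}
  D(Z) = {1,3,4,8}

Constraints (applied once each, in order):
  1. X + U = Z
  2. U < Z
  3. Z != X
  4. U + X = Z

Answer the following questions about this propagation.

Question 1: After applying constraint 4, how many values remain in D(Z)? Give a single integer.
Answer: 3

Derivation:
Constraint 1 (X + U = Z) on D(X)={1,3,5,8} D(U)={1,2,3,4,7,8} D(Z)={1,3,4,8}: X {1,3,5,8}->{1,3,5}; U {1,2,3,4,7,8}->{1,2,3,7}; Z {1,3,4,8}->{3,4,8}
Constraint 2 (U < Z) on D(U)={1,2,3,7} D(Z)={3,4,8}: no change
Constraint 3 (Z != X) on D(Z)={3,4,8} D(X)={1,3,5}: no change
Constraint 4 (U + X = Z) on D(U)={1,2,3,7} D(X)={1,3,5} D(Z)={3,4,8}: no change
So after constraint 4: D(Z)={3,4,8}, size = 3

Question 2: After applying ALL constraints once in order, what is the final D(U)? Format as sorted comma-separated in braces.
Constraint 1 (X + U = Z) on D(X)={1,3,5,8} D(U)={1,2,3,4,7,8} D(Z)={1,3,4,8}: X {1,3,5,8}->{1,3,5}; U {1,2,3,4,7,8}->{1,2,3,7}; Z {1,3,4,8}->{3,4,8}
Constraint 2 (U < Z) on D(U)={1,2,3,7} D(Z)={3,4,8}: no change
Constraint 3 (Z != X) on D(Z)={3,4,8} D(X)={1,3,5}: no change
Constraint 4 (U + X = Z) on D(U)={1,2,3,7} D(X)={1,3,5} D(Z)={3,4,8}: no change
So after all 4 constraints: D(U) = {1,2,3,7}

Answer: {1,2,3,7}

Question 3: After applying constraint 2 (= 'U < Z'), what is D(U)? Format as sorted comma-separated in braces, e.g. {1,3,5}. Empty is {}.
Answer: {1,2,3,7}

Derivation:
Constraint 1 (X + U = Z) on D(X)={1,3,5,8} D(U)={1,2,3,4,7,8} D(Z)={1,3,4,8}: X {1,3,5,8}->{1,3,5}; U {1,2,3,4,7,8}->{1,2,3,7}; Z {1,3,4,8}->{3,4,8}
Constraint 2 (U < Z) on D(U)={1,2,3,7} D(Z)={3,4,8}: no change
So after constraint 2: D(U) = {1,2,3,7}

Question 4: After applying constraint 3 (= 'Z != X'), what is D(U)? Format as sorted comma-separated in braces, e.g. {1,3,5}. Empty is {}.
Answer: {1,2,3,7}

Derivation:
Constraint 1 (X + U = Z) on D(X)={1,3,5,8} D(U)={1,2,3,4,7,8} D(Z)={1,3,4,8}: X {1,3,5,8}->{1,3,5}; U {1,2,3,4,7,8}->{1,2,3,7}; Z {1,3,4,8}->{3,4,8}
Constraint 2 (U < Z) on D(U)={1,2,3,7} D(Z)={3,4,8}: no change
Constraint 3 (Z != X) on D(Z)={3,4,8} D(X)={1,3,5}: no change
So after constraint 3: D(U) = {1,2,3,7}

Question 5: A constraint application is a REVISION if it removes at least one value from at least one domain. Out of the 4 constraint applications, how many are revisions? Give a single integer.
Answer: 1

Derivation:
Constraint 1 (X + U = Z) on D(X)={1,3,5,8} D(U)={1,2,3,4,7,8} D(Z)={1,3,4,8}: X {1,3,5,8}->{1,3,5}; U {1,2,3,4,7,8}->{1,2,3,7}; Z {1,3,4,8}->{3,4,8} => REVISION
Constraint 2 (U < Z) on D(U)={1,2,3,7} D(Z)={3,4,8}: no change => not a revision
Constraint 3 (Z != X) on D(Z)={3,4,8} D(X)={1,3,5}: no change => not a revision
Constraint 4 (U + X = Z) on D(U)={1,2,3,7} D(X)={1,3,5} D(Z)={3,4,8}: no change => not a revision
Total revisions = 1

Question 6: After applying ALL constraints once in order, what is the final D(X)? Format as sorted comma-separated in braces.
Constraint 1 (X + U = Z) on D(X)={1,3,5,8} D(U)={1,2,3,4,7,8} D(Z)={1,3,4,8}: X {1,3,5,8}->{1,3,5}; U {1,2,3,4,7,8}->{1,2,3,7}; Z {1,3,4,8}->{3,4,8}
Constraint 2 (U < Z) on D(U)={1,2,3,7} D(Z)={3,4,8}: no change
Constraint 3 (Z != X) on D(Z)={3,4,8} D(X)={1,3,5}: no change
Constraint 4 (U + X = Z) on D(U)={1,2,3,7} D(X)={1,3,5} D(Z)={3,4,8}: no change
So after all 4 constraints: D(X) = {1,3,5}

Answer: {1,3,5}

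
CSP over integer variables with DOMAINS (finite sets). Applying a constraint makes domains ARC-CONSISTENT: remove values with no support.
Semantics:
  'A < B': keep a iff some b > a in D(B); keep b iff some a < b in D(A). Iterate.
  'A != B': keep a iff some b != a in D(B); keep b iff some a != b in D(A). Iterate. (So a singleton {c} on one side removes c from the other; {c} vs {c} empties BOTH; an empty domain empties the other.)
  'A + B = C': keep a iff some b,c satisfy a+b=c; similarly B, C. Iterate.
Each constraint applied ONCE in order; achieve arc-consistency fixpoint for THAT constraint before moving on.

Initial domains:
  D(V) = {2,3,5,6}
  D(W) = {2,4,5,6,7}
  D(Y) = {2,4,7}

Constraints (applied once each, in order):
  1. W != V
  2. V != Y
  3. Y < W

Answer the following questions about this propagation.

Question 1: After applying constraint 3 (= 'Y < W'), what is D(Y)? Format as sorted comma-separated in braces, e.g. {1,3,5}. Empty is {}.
Constraint 1 (W != V) on D(W)={2,4,5,6,7} D(V)={2,3,5,6}: no change
Constraint 2 (V != Y) on D(V)={2,3,5,6} D(Y)={2,4,7}: no change
Constraint 3 (Y < W) on D(Y)={2,4,7} D(W)={2,4,5,6,7}: Y {2,4,7}->{2,4}; W {2,4,5,6,7}->{4,5,6,7}
So after constraint 3: D(Y) = {2,4}

Answer: {2,4}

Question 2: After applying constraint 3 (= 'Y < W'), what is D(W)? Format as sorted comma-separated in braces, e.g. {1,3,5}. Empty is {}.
Constraint 1 (W != V) on D(W)={2,4,5,6,7} D(V)={2,3,5,6}: no change
Constraint 2 (V != Y) on D(V)={2,3,5,6} D(Y)={2,4,7}: no change
Constraint 3 (Y < W) on D(Y)={2,4,7} D(W)={2,4,5,6,7}: Y {2,4,7}->{2,4}; W {2,4,5,6,7}->{4,5,6,7}
So after constraint 3: D(W) = {4,5,6,7}

Answer: {4,5,6,7}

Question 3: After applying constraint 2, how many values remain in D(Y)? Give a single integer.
Constraint 1 (W != V) on D(W)={2,4,5,6,7} D(V)={2,3,5,6}: no change
Constraint 2 (V != Y) on D(V)={2,3,5,6} D(Y)={2,4,7}: no change
So after constraint 2: D(Y)={2,4,7}, size = 3

Answer: 3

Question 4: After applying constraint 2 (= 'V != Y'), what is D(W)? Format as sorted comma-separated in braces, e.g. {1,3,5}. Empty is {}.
Answer: {2,4,5,6,7}

Derivation:
Constraint 1 (W != V) on D(W)={2,4,5,6,7} D(V)={2,3,5,6}: no change
Constraint 2 (V != Y) on D(V)={2,3,5,6} D(Y)={2,4,7}: no change
So after constraint 2: D(W) = {2,4,5,6,7}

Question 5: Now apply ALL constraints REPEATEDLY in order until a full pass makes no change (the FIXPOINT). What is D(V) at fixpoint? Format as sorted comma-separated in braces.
Answer: {2,3,5,6}

Derivation:
pass 0 (initial): D(V)={2,3,5,6}
pass 1: W {2,4,5,6,7}->{4,5,6,7}; Y {2,4,7}->{2,4}
pass 2: no change
Fixpoint after 2 passes: D(V) = {2,3,5,6}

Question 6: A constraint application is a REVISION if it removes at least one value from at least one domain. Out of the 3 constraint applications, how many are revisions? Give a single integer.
Constraint 1 (W != V) on D(W)={2,4,5,6,7} D(V)={2,3,5,6}: no change => not a revision
Constraint 2 (V != Y) on D(V)={2,3,5,6} D(Y)={2,4,7}: no change => not a revision
Constraint 3 (Y < W) on D(Y)={2,4,7} D(W)={2,4,5,6,7}: Y {2,4,7}->{2,4}; W {2,4,5,6,7}->{4,5,6,7} => REVISION
Total revisions = 1

Answer: 1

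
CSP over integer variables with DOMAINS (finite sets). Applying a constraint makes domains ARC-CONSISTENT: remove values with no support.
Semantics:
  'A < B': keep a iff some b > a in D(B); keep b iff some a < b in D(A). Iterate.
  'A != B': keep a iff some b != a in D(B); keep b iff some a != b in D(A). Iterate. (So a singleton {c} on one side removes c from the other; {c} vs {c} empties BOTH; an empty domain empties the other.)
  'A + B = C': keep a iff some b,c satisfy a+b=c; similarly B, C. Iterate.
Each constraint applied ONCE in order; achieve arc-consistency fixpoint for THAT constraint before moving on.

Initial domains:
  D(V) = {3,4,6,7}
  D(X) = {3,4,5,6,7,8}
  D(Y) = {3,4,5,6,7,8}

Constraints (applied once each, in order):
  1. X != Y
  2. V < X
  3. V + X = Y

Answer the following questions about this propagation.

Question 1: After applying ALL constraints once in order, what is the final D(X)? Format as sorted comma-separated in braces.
Answer: {4,5}

Derivation:
Constraint 1 (X != Y) on D(X)={3,4,5,6,7,8} D(Y)={3,4,5,6,7,8}: no change
Constraint 2 (V < X) on D(V)={3,4,6,7} D(X)={3,4,5,6,7,8}: X {3,4,5,6,7,8}->{4,5,6,7,8}
Constraint 3 (V + X = Y) on D(V)={3,4,6,7} D(X)={4,5,6,7,8} D(Y)={3,4,5,6,7,8}: V {3,4,6,7}->{3,4}; X {4,5,6,7,8}->{4,5}; Y {3,4,5,6,7,8}->{7,8}
So after all 3 constraints: D(X) = {4,5}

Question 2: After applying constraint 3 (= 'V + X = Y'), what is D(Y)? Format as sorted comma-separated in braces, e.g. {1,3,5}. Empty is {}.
Constraint 1 (X != Y) on D(X)={3,4,5,6,7,8} D(Y)={3,4,5,6,7,8}: no change
Constraint 2 (V < X) on D(V)={3,4,6,7} D(X)={3,4,5,6,7,8}: X {3,4,5,6,7,8}->{4,5,6,7,8}
Constraint 3 (V + X = Y) on D(V)={3,4,6,7} D(X)={4,5,6,7,8} D(Y)={3,4,5,6,7,8}: V {3,4,6,7}->{3,4}; X {4,5,6,7,8}->{4,5}; Y {3,4,5,6,7,8}->{7,8}
So after constraint 3: D(Y) = {7,8}

Answer: {7,8}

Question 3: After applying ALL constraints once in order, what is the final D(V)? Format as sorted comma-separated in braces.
Answer: {3,4}

Derivation:
Constraint 1 (X != Y) on D(X)={3,4,5,6,7,8} D(Y)={3,4,5,6,7,8}: no change
Constraint 2 (V < X) on D(V)={3,4,6,7} D(X)={3,4,5,6,7,8}: X {3,4,5,6,7,8}->{4,5,6,7,8}
Constraint 3 (V + X = Y) on D(V)={3,4,6,7} D(X)={4,5,6,7,8} D(Y)={3,4,5,6,7,8}: V {3,4,6,7}->{3,4}; X {4,5,6,7,8}->{4,5}; Y {3,4,5,6,7,8}->{7,8}
So after all 3 constraints: D(V) = {3,4}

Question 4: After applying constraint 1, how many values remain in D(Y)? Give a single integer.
Answer: 6

Derivation:
Constraint 1 (X != Y) on D(X)={3,4,5,6,7,8} D(Y)={3,4,5,6,7,8}: no change
So after constraint 1: D(Y)={3,4,5,6,7,8}, size = 6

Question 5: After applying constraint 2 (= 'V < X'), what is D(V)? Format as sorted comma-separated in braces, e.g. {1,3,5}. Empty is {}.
Constraint 1 (X != Y) on D(X)={3,4,5,6,7,8} D(Y)={3,4,5,6,7,8}: no change
Constraint 2 (V < X) on D(V)={3,4,6,7} D(X)={3,4,5,6,7,8}: X {3,4,5,6,7,8}->{4,5,6,7,8}
So after constraint 2: D(V) = {3,4,6,7}

Answer: {3,4,6,7}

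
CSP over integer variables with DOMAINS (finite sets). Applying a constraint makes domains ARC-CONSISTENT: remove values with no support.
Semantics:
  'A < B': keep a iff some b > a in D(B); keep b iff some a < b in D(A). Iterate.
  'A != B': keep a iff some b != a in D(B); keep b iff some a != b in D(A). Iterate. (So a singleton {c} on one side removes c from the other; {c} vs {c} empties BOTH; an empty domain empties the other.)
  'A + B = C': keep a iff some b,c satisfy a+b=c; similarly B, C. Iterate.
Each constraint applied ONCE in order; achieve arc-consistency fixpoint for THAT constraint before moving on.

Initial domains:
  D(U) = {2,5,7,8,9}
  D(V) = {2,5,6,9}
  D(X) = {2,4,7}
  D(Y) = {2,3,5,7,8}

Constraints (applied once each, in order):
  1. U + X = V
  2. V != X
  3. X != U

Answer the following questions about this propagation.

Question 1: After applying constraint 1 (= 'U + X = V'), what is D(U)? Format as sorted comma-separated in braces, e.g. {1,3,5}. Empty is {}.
Constraint 1 (U + X = V) on D(U)={2,5,7,8,9} D(X)={2,4,7} D(V)={2,5,6,9}: U {2,5,7,8,9}->{2,5,7}; V {2,5,6,9}->{6,9}
So after constraint 1: D(U) = {2,5,7}

Answer: {2,5,7}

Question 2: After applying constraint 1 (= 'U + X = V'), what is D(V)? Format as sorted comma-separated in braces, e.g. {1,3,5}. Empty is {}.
Constraint 1 (U + X = V) on D(U)={2,5,7,8,9} D(X)={2,4,7} D(V)={2,5,6,9}: U {2,5,7,8,9}->{2,5,7}; V {2,5,6,9}->{6,9}
So after constraint 1: D(V) = {6,9}

Answer: {6,9}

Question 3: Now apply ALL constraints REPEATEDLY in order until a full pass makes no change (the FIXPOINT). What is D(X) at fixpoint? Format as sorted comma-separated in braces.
Answer: {2,4,7}

Derivation:
pass 0 (initial): D(X)={2,4,7}
pass 1: U {2,5,7,8,9}->{2,5,7}; V {2,5,6,9}->{6,9}
pass 2: no change
Fixpoint after 2 passes: D(X) = {2,4,7}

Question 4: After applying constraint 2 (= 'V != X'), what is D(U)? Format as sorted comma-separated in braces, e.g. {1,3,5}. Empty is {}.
Answer: {2,5,7}

Derivation:
Constraint 1 (U + X = V) on D(U)={2,5,7,8,9} D(X)={2,4,7} D(V)={2,5,6,9}: U {2,5,7,8,9}->{2,5,7}; V {2,5,6,9}->{6,9}
Constraint 2 (V != X) on D(V)={6,9} D(X)={2,4,7}: no change
So after constraint 2: D(U) = {2,5,7}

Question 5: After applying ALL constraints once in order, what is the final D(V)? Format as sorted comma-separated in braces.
Constraint 1 (U + X = V) on D(U)={2,5,7,8,9} D(X)={2,4,7} D(V)={2,5,6,9}: U {2,5,7,8,9}->{2,5,7}; V {2,5,6,9}->{6,9}
Constraint 2 (V != X) on D(V)={6,9} D(X)={2,4,7}: no change
Constraint 3 (X != U) on D(X)={2,4,7} D(U)={2,5,7}: no change
So after all 3 constraints: D(V) = {6,9}

Answer: {6,9}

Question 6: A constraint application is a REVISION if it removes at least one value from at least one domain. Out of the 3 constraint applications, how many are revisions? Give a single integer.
Answer: 1

Derivation:
Constraint 1 (U + X = V) on D(U)={2,5,7,8,9} D(X)={2,4,7} D(V)={2,5,6,9}: U {2,5,7,8,9}->{2,5,7}; V {2,5,6,9}->{6,9} => REVISION
Constraint 2 (V != X) on D(V)={6,9} D(X)={2,4,7}: no change => not a revision
Constraint 3 (X != U) on D(X)={2,4,7} D(U)={2,5,7}: no change => not a revision
Total revisions = 1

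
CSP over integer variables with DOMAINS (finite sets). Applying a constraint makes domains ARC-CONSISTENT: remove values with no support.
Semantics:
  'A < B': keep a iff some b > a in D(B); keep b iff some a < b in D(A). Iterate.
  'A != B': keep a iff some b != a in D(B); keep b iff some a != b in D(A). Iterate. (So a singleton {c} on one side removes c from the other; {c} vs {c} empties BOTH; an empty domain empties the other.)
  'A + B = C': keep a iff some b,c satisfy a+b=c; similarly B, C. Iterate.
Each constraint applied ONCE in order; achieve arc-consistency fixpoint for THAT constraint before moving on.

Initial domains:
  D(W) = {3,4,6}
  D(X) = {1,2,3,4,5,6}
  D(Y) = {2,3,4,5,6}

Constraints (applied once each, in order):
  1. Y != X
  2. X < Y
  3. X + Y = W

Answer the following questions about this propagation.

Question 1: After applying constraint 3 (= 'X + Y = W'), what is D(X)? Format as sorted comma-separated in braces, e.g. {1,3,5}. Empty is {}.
Constraint 1 (Y != X) on D(Y)={2,3,4,5,6} D(X)={1,2,3,4,5,6}: no change
Constraint 2 (X < Y) on D(X)={1,2,3,4,5,6} D(Y)={2,3,4,5,6}: X {1,2,3,4,5,6}->{1,2,3,4,5}
Constraint 3 (X + Y = W) on D(X)={1,2,3,4,5} D(Y)={2,3,4,5,6} D(W)={3,4,6}: X {1,2,3,4,5}->{1,2,3,4}; Y {2,3,4,5,6}->{2,3,4,5}
So after constraint 3: D(X) = {1,2,3,4}

Answer: {1,2,3,4}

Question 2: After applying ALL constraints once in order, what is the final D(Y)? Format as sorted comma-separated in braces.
Constraint 1 (Y != X) on D(Y)={2,3,4,5,6} D(X)={1,2,3,4,5,6}: no change
Constraint 2 (X < Y) on D(X)={1,2,3,4,5,6} D(Y)={2,3,4,5,6}: X {1,2,3,4,5,6}->{1,2,3,4,5}
Constraint 3 (X + Y = W) on D(X)={1,2,3,4,5} D(Y)={2,3,4,5,6} D(W)={3,4,6}: X {1,2,3,4,5}->{1,2,3,4}; Y {2,3,4,5,6}->{2,3,4,5}
So after all 3 constraints: D(Y) = {2,3,4,5}

Answer: {2,3,4,5}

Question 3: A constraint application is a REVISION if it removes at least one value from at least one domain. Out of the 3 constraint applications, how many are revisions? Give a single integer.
Constraint 1 (Y != X) on D(Y)={2,3,4,5,6} D(X)={1,2,3,4,5,6}: no change => not a revision
Constraint 2 (X < Y) on D(X)={1,2,3,4,5,6} D(Y)={2,3,4,5,6}: X {1,2,3,4,5,6}->{1,2,3,4,5} => REVISION
Constraint 3 (X + Y = W) on D(X)={1,2,3,4,5} D(Y)={2,3,4,5,6} D(W)={3,4,6}: X {1,2,3,4,5}->{1,2,3,4}; Y {2,3,4,5,6}->{2,3,4,5} => REVISION
Total revisions = 2

Answer: 2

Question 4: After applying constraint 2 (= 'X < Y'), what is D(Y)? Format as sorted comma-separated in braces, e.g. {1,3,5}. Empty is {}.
Answer: {2,3,4,5,6}

Derivation:
Constraint 1 (Y != X) on D(Y)={2,3,4,5,6} D(X)={1,2,3,4,5,6}: no change
Constraint 2 (X < Y) on D(X)={1,2,3,4,5,6} D(Y)={2,3,4,5,6}: X {1,2,3,4,5,6}->{1,2,3,4,5}
So after constraint 2: D(Y) = {2,3,4,5,6}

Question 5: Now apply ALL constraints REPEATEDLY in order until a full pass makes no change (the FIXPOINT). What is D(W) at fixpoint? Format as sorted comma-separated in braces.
Answer: {3,4,6}

Derivation:
pass 0 (initial): D(W)={3,4,6}
pass 1: X {1,2,3,4,5,6}->{1,2,3,4}; Y {2,3,4,5,6}->{2,3,4,5}
pass 2: no change
Fixpoint after 2 passes: D(W) = {3,4,6}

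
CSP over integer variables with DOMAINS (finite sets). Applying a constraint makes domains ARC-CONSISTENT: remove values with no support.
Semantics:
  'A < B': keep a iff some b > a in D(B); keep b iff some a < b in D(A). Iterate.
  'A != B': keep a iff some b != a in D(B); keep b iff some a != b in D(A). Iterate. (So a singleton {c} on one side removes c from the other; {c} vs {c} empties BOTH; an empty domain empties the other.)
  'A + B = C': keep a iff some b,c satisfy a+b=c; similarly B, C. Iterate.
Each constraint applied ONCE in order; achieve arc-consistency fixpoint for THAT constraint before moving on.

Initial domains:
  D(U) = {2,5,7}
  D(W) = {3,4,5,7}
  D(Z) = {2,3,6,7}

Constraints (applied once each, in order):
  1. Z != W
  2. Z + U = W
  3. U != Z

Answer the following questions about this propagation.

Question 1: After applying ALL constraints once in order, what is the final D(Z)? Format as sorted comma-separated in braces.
Constraint 1 (Z != W) on D(Z)={2,3,6,7} D(W)={3,4,5,7}: no change
Constraint 2 (Z + U = W) on D(Z)={2,3,6,7} D(U)={2,5,7} D(W)={3,4,5,7}: Z {2,3,6,7}->{2,3}; U {2,5,7}->{2,5}; W {3,4,5,7}->{4,5,7}
Constraint 3 (U != Z) on D(U)={2,5} D(Z)={2,3}: no change
So after all 3 constraints: D(Z) = {2,3}

Answer: {2,3}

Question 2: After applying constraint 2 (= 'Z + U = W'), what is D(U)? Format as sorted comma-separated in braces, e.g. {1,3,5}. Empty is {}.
Answer: {2,5}

Derivation:
Constraint 1 (Z != W) on D(Z)={2,3,6,7} D(W)={3,4,5,7}: no change
Constraint 2 (Z + U = W) on D(Z)={2,3,6,7} D(U)={2,5,7} D(W)={3,4,5,7}: Z {2,3,6,7}->{2,3}; U {2,5,7}->{2,5}; W {3,4,5,7}->{4,5,7}
So after constraint 2: D(U) = {2,5}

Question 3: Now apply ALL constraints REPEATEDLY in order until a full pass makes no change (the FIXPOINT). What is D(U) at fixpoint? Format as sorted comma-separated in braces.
Answer: {2,5}

Derivation:
pass 0 (initial): D(U)={2,5,7}
pass 1: U {2,5,7}->{2,5}; W {3,4,5,7}->{4,5,7}; Z {2,3,6,7}->{2,3}
pass 2: no change
Fixpoint after 2 passes: D(U) = {2,5}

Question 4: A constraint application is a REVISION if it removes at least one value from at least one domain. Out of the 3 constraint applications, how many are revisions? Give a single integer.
Answer: 1

Derivation:
Constraint 1 (Z != W) on D(Z)={2,3,6,7} D(W)={3,4,5,7}: no change => not a revision
Constraint 2 (Z + U = W) on D(Z)={2,3,6,7} D(U)={2,5,7} D(W)={3,4,5,7}: Z {2,3,6,7}->{2,3}; U {2,5,7}->{2,5}; W {3,4,5,7}->{4,5,7} => REVISION
Constraint 3 (U != Z) on D(U)={2,5} D(Z)={2,3}: no change => not a revision
Total revisions = 1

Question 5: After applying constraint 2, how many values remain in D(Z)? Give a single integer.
Constraint 1 (Z != W) on D(Z)={2,3,6,7} D(W)={3,4,5,7}: no change
Constraint 2 (Z + U = W) on D(Z)={2,3,6,7} D(U)={2,5,7} D(W)={3,4,5,7}: Z {2,3,6,7}->{2,3}; U {2,5,7}->{2,5}; W {3,4,5,7}->{4,5,7}
So after constraint 2: D(Z)={2,3}, size = 2

Answer: 2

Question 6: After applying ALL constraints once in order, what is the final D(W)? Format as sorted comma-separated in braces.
Constraint 1 (Z != W) on D(Z)={2,3,6,7} D(W)={3,4,5,7}: no change
Constraint 2 (Z + U = W) on D(Z)={2,3,6,7} D(U)={2,5,7} D(W)={3,4,5,7}: Z {2,3,6,7}->{2,3}; U {2,5,7}->{2,5}; W {3,4,5,7}->{4,5,7}
Constraint 3 (U != Z) on D(U)={2,5} D(Z)={2,3}: no change
So after all 3 constraints: D(W) = {4,5,7}

Answer: {4,5,7}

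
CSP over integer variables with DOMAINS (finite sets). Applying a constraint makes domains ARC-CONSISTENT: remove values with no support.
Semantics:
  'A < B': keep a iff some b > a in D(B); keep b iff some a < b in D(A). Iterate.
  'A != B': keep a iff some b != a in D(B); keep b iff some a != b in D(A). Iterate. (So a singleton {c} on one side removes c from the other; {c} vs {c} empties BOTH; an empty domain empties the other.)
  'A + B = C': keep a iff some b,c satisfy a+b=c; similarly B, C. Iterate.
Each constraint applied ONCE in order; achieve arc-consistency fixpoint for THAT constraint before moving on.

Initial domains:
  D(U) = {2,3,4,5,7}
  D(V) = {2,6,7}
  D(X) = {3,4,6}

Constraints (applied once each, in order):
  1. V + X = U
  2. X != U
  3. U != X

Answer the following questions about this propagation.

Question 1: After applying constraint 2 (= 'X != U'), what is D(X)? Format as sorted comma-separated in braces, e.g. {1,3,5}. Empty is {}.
Answer: {3}

Derivation:
Constraint 1 (V + X = U) on D(V)={2,6,7} D(X)={3,4,6} D(U)={2,3,4,5,7}: V {2,6,7}->{2}; X {3,4,6}->{3}; U {2,3,4,5,7}->{5}
Constraint 2 (X != U) on D(X)={3} D(U)={5}: no change
So after constraint 2: D(X) = {3}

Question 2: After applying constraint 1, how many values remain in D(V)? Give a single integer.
Constraint 1 (V + X = U) on D(V)={2,6,7} D(X)={3,4,6} D(U)={2,3,4,5,7}: V {2,6,7}->{2}; X {3,4,6}->{3}; U {2,3,4,5,7}->{5}
So after constraint 1: D(V)={2}, size = 1

Answer: 1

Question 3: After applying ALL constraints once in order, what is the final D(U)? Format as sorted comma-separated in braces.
Constraint 1 (V + X = U) on D(V)={2,6,7} D(X)={3,4,6} D(U)={2,3,4,5,7}: V {2,6,7}->{2}; X {3,4,6}->{3}; U {2,3,4,5,7}->{5}
Constraint 2 (X != U) on D(X)={3} D(U)={5}: no change
Constraint 3 (U != X) on D(U)={5} D(X)={3}: no change
So after all 3 constraints: D(U) = {5}

Answer: {5}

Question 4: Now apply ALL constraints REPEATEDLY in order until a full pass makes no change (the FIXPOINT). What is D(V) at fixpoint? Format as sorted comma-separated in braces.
Answer: {2}

Derivation:
pass 0 (initial): D(V)={2,6,7}
pass 1: U {2,3,4,5,7}->{5}; V {2,6,7}->{2}; X {3,4,6}->{3}
pass 2: no change
Fixpoint after 2 passes: D(V) = {2}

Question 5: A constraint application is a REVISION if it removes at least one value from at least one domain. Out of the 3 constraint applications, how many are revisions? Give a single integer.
Answer: 1

Derivation:
Constraint 1 (V + X = U) on D(V)={2,6,7} D(X)={3,4,6} D(U)={2,3,4,5,7}: V {2,6,7}->{2}; X {3,4,6}->{3}; U {2,3,4,5,7}->{5} => REVISION
Constraint 2 (X != U) on D(X)={3} D(U)={5}: no change => not a revision
Constraint 3 (U != X) on D(U)={5} D(X)={3}: no change => not a revision
Total revisions = 1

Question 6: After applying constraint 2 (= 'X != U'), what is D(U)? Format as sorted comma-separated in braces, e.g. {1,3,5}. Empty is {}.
Constraint 1 (V + X = U) on D(V)={2,6,7} D(X)={3,4,6} D(U)={2,3,4,5,7}: V {2,6,7}->{2}; X {3,4,6}->{3}; U {2,3,4,5,7}->{5}
Constraint 2 (X != U) on D(X)={3} D(U)={5}: no change
So after constraint 2: D(U) = {5}

Answer: {5}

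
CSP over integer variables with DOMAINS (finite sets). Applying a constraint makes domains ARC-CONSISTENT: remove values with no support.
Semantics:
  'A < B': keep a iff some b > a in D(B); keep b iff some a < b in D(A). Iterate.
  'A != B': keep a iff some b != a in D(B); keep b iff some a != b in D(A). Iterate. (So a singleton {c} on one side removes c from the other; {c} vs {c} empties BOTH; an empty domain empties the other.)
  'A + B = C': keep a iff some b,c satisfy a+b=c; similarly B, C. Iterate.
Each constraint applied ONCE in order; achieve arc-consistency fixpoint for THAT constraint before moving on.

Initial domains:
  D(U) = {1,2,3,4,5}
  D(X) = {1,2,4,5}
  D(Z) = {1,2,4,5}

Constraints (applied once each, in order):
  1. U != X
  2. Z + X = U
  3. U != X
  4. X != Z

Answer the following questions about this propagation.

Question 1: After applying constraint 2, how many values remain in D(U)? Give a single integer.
Constraint 1 (U != X) on D(U)={1,2,3,4,5} D(X)={1,2,4,5}: no change
Constraint 2 (Z + X = U) on D(Z)={1,2,4,5} D(X)={1,2,4,5} D(U)={1,2,3,4,5}: Z {1,2,4,5}->{1,2,4}; X {1,2,4,5}->{1,2,4}; U {1,2,3,4,5}->{2,3,4,5}
So after constraint 2: D(U)={2,3,4,5}, size = 4

Answer: 4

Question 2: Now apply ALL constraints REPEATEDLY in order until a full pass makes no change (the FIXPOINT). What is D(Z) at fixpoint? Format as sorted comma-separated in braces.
Answer: {1,2,4}

Derivation:
pass 0 (initial): D(Z)={1,2,4,5}
pass 1: U {1,2,3,4,5}->{2,3,4,5}; X {1,2,4,5}->{1,2,4}; Z {1,2,4,5}->{1,2,4}
pass 2: no change
Fixpoint after 2 passes: D(Z) = {1,2,4}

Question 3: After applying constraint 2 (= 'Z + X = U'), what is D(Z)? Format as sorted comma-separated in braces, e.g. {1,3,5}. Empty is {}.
Answer: {1,2,4}

Derivation:
Constraint 1 (U != X) on D(U)={1,2,3,4,5} D(X)={1,2,4,5}: no change
Constraint 2 (Z + X = U) on D(Z)={1,2,4,5} D(X)={1,2,4,5} D(U)={1,2,3,4,5}: Z {1,2,4,5}->{1,2,4}; X {1,2,4,5}->{1,2,4}; U {1,2,3,4,5}->{2,3,4,5}
So after constraint 2: D(Z) = {1,2,4}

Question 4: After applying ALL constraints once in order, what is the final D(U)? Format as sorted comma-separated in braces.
Answer: {2,3,4,5}

Derivation:
Constraint 1 (U != X) on D(U)={1,2,3,4,5} D(X)={1,2,4,5}: no change
Constraint 2 (Z + X = U) on D(Z)={1,2,4,5} D(X)={1,2,4,5} D(U)={1,2,3,4,5}: Z {1,2,4,5}->{1,2,4}; X {1,2,4,5}->{1,2,4}; U {1,2,3,4,5}->{2,3,4,5}
Constraint 3 (U != X) on D(U)={2,3,4,5} D(X)={1,2,4}: no change
Constraint 4 (X != Z) on D(X)={1,2,4} D(Z)={1,2,4}: no change
So after all 4 constraints: D(U) = {2,3,4,5}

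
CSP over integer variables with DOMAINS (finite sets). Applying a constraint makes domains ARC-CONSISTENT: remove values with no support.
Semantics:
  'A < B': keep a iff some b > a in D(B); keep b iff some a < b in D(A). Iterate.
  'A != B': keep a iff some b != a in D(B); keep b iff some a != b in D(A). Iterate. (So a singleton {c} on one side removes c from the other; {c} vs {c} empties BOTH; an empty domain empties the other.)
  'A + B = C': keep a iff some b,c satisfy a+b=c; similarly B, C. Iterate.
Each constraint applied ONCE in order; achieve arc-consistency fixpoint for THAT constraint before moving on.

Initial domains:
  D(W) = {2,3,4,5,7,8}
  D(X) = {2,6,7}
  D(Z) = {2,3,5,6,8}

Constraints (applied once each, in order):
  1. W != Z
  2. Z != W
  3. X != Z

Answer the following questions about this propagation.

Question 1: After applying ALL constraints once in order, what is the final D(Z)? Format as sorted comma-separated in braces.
Constraint 1 (W != Z) on D(W)={2,3,4,5,7,8} D(Z)={2,3,5,6,8}: no change
Constraint 2 (Z != W) on D(Z)={2,3,5,6,8} D(W)={2,3,4,5,7,8}: no change
Constraint 3 (X != Z) on D(X)={2,6,7} D(Z)={2,3,5,6,8}: no change
So after all 3 constraints: D(Z) = {2,3,5,6,8}

Answer: {2,3,5,6,8}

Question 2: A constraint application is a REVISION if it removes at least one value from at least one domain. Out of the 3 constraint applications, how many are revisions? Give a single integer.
Answer: 0

Derivation:
Constraint 1 (W != Z) on D(W)={2,3,4,5,7,8} D(Z)={2,3,5,6,8}: no change => not a revision
Constraint 2 (Z != W) on D(Z)={2,3,5,6,8} D(W)={2,3,4,5,7,8}: no change => not a revision
Constraint 3 (X != Z) on D(X)={2,6,7} D(Z)={2,3,5,6,8}: no change => not a revision
Total revisions = 0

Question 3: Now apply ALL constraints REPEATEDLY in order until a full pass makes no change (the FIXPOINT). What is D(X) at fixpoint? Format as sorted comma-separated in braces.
Answer: {2,6,7}

Derivation:
pass 0 (initial): D(X)={2,6,7}
pass 1: no change
Fixpoint after 1 passes: D(X) = {2,6,7}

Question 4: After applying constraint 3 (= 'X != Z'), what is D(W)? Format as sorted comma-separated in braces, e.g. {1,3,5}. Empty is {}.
Constraint 1 (W != Z) on D(W)={2,3,4,5,7,8} D(Z)={2,3,5,6,8}: no change
Constraint 2 (Z != W) on D(Z)={2,3,5,6,8} D(W)={2,3,4,5,7,8}: no change
Constraint 3 (X != Z) on D(X)={2,6,7} D(Z)={2,3,5,6,8}: no change
So after constraint 3: D(W) = {2,3,4,5,7,8}

Answer: {2,3,4,5,7,8}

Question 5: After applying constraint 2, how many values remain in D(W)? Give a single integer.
Answer: 6

Derivation:
Constraint 1 (W != Z) on D(W)={2,3,4,5,7,8} D(Z)={2,3,5,6,8}: no change
Constraint 2 (Z != W) on D(Z)={2,3,5,6,8} D(W)={2,3,4,5,7,8}: no change
So after constraint 2: D(W)={2,3,4,5,7,8}, size = 6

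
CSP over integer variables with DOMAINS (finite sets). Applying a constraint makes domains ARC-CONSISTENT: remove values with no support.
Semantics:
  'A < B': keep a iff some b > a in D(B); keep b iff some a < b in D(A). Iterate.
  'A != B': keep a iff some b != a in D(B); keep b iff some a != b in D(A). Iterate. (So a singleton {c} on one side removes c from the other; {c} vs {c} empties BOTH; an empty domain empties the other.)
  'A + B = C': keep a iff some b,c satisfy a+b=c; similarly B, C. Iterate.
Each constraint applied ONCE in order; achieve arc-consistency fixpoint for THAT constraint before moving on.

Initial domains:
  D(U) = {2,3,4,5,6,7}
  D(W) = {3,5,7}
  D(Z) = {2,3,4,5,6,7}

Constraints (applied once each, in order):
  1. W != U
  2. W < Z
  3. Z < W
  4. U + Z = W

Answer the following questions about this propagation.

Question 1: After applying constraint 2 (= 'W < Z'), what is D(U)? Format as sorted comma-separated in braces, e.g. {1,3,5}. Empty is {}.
Answer: {2,3,4,5,6,7}

Derivation:
Constraint 1 (W != U) on D(W)={3,5,7} D(U)={2,3,4,5,6,7}: no change
Constraint 2 (W < Z) on D(W)={3,5,7} D(Z)={2,3,4,5,6,7}: W {3,5,7}->{3,5}; Z {2,3,4,5,6,7}->{4,5,6,7}
So after constraint 2: D(U) = {2,3,4,5,6,7}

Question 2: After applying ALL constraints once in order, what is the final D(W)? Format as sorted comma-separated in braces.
Constraint 1 (W != U) on D(W)={3,5,7} D(U)={2,3,4,5,6,7}: no change
Constraint 2 (W < Z) on D(W)={3,5,7} D(Z)={2,3,4,5,6,7}: W {3,5,7}->{3,5}; Z {2,3,4,5,6,7}->{4,5,6,7}
Constraint 3 (Z < W) on D(Z)={4,5,6,7} D(W)={3,5}: Z {4,5,6,7}->{4}; W {3,5}->{5}
Constraint 4 (U + Z = W) on D(U)={2,3,4,5,6,7} D(Z)={4} D(W)={5}: U {2,3,4,5,6,7}->{}; Z {4}->{}; W {5}->{}
So after all 4 constraints: D(W) = {}

Answer: {}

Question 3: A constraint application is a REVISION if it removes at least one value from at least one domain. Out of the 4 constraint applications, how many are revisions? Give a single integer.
Answer: 3

Derivation:
Constraint 1 (W != U) on D(W)={3,5,7} D(U)={2,3,4,5,6,7}: no change => not a revision
Constraint 2 (W < Z) on D(W)={3,5,7} D(Z)={2,3,4,5,6,7}: W {3,5,7}->{3,5}; Z {2,3,4,5,6,7}->{4,5,6,7} => REVISION
Constraint 3 (Z < W) on D(Z)={4,5,6,7} D(W)={3,5}: Z {4,5,6,7}->{4}; W {3,5}->{5} => REVISION
Constraint 4 (U + Z = W) on D(U)={2,3,4,5,6,7} D(Z)={4} D(W)={5}: U {2,3,4,5,6,7}->{}; Z {4}->{}; W {5}->{} => REVISION
Total revisions = 3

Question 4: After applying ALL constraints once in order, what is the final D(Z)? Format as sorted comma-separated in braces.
Answer: {}

Derivation:
Constraint 1 (W != U) on D(W)={3,5,7} D(U)={2,3,4,5,6,7}: no change
Constraint 2 (W < Z) on D(W)={3,5,7} D(Z)={2,3,4,5,6,7}: W {3,5,7}->{3,5}; Z {2,3,4,5,6,7}->{4,5,6,7}
Constraint 3 (Z < W) on D(Z)={4,5,6,7} D(W)={3,5}: Z {4,5,6,7}->{4}; W {3,5}->{5}
Constraint 4 (U + Z = W) on D(U)={2,3,4,5,6,7} D(Z)={4} D(W)={5}: U {2,3,4,5,6,7}->{}; Z {4}->{}; W {5}->{}
So after all 4 constraints: D(Z) = {}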